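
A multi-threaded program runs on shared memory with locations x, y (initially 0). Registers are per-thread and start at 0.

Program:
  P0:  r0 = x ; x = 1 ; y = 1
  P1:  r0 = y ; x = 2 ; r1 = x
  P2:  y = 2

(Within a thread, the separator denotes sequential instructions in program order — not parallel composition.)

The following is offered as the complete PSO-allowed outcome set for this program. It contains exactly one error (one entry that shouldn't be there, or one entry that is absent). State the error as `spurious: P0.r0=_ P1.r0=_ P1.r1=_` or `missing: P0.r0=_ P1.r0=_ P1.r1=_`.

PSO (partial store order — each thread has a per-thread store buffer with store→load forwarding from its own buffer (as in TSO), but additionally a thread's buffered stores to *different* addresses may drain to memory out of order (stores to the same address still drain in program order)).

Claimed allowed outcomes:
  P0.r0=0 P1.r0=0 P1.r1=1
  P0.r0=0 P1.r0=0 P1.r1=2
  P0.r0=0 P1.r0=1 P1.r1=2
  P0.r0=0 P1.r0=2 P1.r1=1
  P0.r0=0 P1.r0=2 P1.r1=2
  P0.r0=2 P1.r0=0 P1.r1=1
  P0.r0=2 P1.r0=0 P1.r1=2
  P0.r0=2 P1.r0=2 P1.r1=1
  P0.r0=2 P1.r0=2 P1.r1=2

outcome vector order: (P0.r0,P1.r0,P1.r1)
under PSO → (0,0,1) (0,0,2) (0,1,1) (0,1,2) (0,2,1) (0,2,2) (2,0,1) (2,0,2) (2,2,1) (2,2,2)
PSO∖claimed = {(0,1,1)}

missing: P0.r0=0 P1.r0=1 P1.r1=1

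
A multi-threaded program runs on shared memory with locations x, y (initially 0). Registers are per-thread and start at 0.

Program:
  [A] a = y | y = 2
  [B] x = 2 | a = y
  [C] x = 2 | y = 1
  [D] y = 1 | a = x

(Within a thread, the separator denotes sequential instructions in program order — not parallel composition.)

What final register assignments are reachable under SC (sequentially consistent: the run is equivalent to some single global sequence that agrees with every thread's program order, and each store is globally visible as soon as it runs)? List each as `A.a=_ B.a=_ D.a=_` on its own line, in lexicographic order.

A.a=0 B.a=0 D.a=2
A.a=0 B.a=1 D.a=0
A.a=0 B.a=1 D.a=2
A.a=0 B.a=2 D.a=0
A.a=0 B.a=2 D.a=2
A.a=1 B.a=0 D.a=2
A.a=1 B.a=1 D.a=0
A.a=1 B.a=1 D.a=2
A.a=1 B.a=2 D.a=0
A.a=1 B.a=2 D.a=2

outcome vector order: (A.a,B.a,D.a)
|SC outcomes| = 10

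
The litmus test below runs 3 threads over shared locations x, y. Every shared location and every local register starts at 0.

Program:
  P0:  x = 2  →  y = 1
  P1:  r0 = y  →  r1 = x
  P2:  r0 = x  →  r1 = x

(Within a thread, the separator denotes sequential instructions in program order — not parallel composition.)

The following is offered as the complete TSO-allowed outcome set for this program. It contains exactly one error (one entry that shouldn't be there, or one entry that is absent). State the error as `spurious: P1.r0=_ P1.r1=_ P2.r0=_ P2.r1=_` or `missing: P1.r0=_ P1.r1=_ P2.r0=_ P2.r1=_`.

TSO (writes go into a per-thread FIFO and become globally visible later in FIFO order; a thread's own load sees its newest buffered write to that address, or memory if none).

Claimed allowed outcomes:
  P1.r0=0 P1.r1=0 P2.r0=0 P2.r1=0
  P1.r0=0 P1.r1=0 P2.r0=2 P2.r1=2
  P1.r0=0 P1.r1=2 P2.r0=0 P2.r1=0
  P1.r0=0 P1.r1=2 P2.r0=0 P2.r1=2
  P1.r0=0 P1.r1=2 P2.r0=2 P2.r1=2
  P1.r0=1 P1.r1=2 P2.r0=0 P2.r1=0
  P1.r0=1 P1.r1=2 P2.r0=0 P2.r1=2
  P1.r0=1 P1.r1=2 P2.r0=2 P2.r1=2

missing: P1.r0=0 P1.r1=0 P2.r0=0 P2.r1=2

outcome vector order: (P1.r0,P1.r1,P2.r0,P2.r1)
TSO: 9 outcomes — {0/0/0/0; 0/0/0/2; 0/0/2/2; 0/2/0/0; 0/2/0/2; 0/2/2/2; 1/2/0/0; 1/2/0/2; 1/2/2/2}
TSO∖claimed = {0/0/0/2}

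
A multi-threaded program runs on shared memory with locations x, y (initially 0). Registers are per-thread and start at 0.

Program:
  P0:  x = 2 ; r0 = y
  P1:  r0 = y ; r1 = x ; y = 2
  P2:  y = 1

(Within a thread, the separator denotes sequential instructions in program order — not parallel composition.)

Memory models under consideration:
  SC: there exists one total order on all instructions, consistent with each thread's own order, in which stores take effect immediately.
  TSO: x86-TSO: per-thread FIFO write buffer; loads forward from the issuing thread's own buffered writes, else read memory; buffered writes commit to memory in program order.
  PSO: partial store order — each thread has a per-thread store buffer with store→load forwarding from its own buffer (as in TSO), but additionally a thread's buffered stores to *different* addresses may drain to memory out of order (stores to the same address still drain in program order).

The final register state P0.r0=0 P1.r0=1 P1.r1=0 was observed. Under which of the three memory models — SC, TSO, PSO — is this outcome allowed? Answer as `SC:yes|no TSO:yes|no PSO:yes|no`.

outcome vector order: (P0.r0,P1.r0,P1.r1)
SC (11): 0/0/0; 0/0/2; 0/1/2; 1/0/0; 1/0/2; 1/1/0; 1/1/2; 2/0/0; 2/0/2; 2/1/0; 2/1/2
TSO (12): 0/0/0; 0/0/2; 0/1/0; 0/1/2; 1/0/0; 1/0/2; 1/1/0; 1/1/2; 2/0/0; 2/0/2; 2/1/0; 2/1/2
PSO (12): 0/0/0; 0/0/2; 0/1/0; 0/1/2; 1/0/0; 1/0/2; 1/1/0; 1/1/2; 2/0/0; 2/0/2; 2/1/0; 2/1/2
target 0/1/0 ∈ {TSO,PSO}

SC:no TSO:yes PSO:yes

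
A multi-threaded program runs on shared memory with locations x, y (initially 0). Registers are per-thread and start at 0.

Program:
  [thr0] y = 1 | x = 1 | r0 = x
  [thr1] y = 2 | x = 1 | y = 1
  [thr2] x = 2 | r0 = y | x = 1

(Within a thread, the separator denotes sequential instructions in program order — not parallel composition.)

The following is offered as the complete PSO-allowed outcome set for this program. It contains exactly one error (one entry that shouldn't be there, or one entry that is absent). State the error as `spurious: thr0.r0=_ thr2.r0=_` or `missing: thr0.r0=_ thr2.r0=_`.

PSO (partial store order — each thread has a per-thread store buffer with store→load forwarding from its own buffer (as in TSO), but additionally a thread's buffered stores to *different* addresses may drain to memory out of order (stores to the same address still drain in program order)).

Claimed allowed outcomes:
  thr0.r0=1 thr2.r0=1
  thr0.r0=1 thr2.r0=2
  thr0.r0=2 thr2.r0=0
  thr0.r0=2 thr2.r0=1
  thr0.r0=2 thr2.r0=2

missing: thr0.r0=1 thr2.r0=0

outcome vector order: (thr0.r0,thr2.r0)
PSO: 6 outcomes — {10, 11, 12, 20, 21, 22}
PSO∖claimed = {10}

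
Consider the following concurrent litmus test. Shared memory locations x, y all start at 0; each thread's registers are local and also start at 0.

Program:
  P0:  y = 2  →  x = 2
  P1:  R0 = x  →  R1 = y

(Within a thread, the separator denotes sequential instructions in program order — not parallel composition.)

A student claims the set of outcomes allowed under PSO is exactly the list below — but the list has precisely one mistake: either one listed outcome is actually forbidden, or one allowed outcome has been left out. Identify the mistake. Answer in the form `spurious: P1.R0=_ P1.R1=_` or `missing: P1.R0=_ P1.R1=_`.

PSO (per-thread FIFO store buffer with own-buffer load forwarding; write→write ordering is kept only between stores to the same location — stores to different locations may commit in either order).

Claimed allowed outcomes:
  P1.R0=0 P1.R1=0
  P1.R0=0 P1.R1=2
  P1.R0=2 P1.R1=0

missing: P1.R0=2 P1.R1=2

outcome vector order: (P1.R0,P1.R1)
under PSO → (0,0), (0,2), (2,0), (2,2)
PSO∖claimed = {(2,2)}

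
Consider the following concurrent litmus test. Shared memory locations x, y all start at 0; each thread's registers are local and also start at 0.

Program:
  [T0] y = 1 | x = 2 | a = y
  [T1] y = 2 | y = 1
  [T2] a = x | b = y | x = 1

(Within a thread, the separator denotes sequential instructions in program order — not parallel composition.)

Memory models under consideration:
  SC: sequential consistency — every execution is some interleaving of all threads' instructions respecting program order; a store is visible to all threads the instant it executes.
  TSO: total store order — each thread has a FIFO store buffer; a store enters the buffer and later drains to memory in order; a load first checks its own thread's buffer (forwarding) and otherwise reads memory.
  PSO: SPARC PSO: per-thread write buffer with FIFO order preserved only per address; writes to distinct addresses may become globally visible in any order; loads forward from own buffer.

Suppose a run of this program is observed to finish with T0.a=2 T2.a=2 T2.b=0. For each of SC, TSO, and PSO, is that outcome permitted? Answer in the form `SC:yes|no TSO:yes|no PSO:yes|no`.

outcome vector order: (T0.a,T2.a,T2.b)
SC: 10 outcomes — {(1,0,0); (1,0,1); (1,0,2); (1,2,1); (1,2,2); (2,0,0); (2,0,1); (2,0,2); (2,2,1); (2,2,2)}
TSO: 10 outcomes — {(1,0,0); (1,0,1); (1,0,2); (1,2,1); (1,2,2); (2,0,0); (2,0,1); (2,0,2); (2,2,1); (2,2,2)}
PSO: 12 outcomes — {(1,0,0); (1,0,1); (1,0,2); (1,2,0); (1,2,1); (1,2,2); (2,0,0); (2,0,1); (2,0,2); (2,2,0); (2,2,1); (2,2,2)}
target (2,2,0) ∈ {PSO}

SC:no TSO:no PSO:yes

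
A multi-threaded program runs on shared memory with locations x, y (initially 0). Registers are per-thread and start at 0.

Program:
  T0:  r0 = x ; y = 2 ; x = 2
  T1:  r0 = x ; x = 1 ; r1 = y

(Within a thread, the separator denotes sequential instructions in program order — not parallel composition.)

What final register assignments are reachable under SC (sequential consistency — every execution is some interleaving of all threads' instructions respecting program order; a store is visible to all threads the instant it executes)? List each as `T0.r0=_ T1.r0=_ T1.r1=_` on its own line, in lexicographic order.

T0.r0=0 T1.r0=0 T1.r1=0
T0.r0=0 T1.r0=0 T1.r1=2
T0.r0=0 T1.r0=2 T1.r1=2
T0.r0=1 T1.r0=0 T1.r1=0
T0.r0=1 T1.r0=0 T1.r1=2

outcome vector order: (T0.r0,T1.r0,T1.r1)
|SC outcomes| = 5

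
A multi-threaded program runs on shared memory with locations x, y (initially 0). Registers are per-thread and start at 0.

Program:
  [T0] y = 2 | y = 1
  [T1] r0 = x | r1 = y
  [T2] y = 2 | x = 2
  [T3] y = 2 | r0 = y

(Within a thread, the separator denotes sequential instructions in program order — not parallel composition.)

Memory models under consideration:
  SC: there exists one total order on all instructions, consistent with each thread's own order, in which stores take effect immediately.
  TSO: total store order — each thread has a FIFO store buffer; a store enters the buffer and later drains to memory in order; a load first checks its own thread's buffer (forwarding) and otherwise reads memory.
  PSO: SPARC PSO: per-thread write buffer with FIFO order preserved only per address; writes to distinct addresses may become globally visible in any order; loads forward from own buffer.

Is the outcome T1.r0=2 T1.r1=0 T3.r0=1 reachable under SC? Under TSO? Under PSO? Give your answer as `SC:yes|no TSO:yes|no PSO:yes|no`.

outcome vector order: (T1.r0,T1.r1,T3.r0)
under SC → <0 0 1>, <0 0 2>, <0 1 1>, <0 1 2>, <0 2 1>, <0 2 2>, <2 1 1>, <2 1 2>, <2 2 1>, <2 2 2>
under TSO → <0 0 1>, <0 0 2>, <0 1 1>, <0 1 2>, <0 2 1>, <0 2 2>, <2 1 1>, <2 1 2>, <2 2 1>, <2 2 2>
under PSO → <0 0 1>, <0 0 2>, <0 1 1>, <0 1 2>, <0 2 1>, <0 2 2>, <2 0 1>, <2 0 2>, <2 1 1>, <2 1 2>, <2 2 1>, <2 2 2>
target <2 0 1> ∈ {PSO}

SC:no TSO:no PSO:yes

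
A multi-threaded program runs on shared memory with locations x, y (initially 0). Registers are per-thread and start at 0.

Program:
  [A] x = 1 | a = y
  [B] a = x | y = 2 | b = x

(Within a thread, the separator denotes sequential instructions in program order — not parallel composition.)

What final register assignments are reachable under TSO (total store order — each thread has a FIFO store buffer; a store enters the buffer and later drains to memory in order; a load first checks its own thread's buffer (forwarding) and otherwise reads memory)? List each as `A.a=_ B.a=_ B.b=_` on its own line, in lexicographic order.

outcome vector order: (A.a,B.a,B.b)
|TSO outcomes| = 6

A.a=0 B.a=0 B.b=0
A.a=0 B.a=0 B.b=1
A.a=0 B.a=1 B.b=1
A.a=2 B.a=0 B.b=0
A.a=2 B.a=0 B.b=1
A.a=2 B.a=1 B.b=1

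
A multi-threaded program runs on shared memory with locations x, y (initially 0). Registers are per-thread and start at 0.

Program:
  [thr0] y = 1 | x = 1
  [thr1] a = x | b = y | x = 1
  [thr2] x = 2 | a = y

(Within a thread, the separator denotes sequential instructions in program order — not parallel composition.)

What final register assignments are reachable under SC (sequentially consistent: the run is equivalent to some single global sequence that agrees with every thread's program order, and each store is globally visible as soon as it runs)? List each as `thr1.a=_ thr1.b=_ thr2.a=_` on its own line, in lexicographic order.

thr1.a=0 thr1.b=0 thr2.a=0
thr1.a=0 thr1.b=0 thr2.a=1
thr1.a=0 thr1.b=1 thr2.a=0
thr1.a=0 thr1.b=1 thr2.a=1
thr1.a=1 thr1.b=1 thr2.a=0
thr1.a=1 thr1.b=1 thr2.a=1
thr1.a=2 thr1.b=0 thr2.a=0
thr1.a=2 thr1.b=0 thr2.a=1
thr1.a=2 thr1.b=1 thr2.a=0
thr1.a=2 thr1.b=1 thr2.a=1

outcome vector order: (thr1.a,thr1.b,thr2.a)
|SC outcomes| = 10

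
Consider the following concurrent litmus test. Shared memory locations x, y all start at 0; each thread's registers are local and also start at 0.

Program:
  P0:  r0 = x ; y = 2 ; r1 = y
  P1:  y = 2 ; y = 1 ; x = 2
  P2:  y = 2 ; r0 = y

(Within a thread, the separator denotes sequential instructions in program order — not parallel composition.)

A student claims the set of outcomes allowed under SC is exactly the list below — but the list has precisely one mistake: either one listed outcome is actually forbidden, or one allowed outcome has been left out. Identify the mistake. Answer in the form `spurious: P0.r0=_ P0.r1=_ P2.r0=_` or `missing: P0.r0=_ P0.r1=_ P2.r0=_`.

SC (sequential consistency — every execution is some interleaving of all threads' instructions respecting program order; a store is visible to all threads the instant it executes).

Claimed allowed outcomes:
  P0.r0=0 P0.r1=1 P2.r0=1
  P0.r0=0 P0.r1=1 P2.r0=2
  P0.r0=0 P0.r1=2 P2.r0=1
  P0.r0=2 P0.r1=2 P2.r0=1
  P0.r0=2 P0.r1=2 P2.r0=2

missing: P0.r0=0 P0.r1=2 P2.r0=2

outcome vector order: (P0.r0,P0.r1,P2.r0)
SC: 6 outcomes — {011, 012, 021, 022, 221, 222}
SC∖claimed = {022}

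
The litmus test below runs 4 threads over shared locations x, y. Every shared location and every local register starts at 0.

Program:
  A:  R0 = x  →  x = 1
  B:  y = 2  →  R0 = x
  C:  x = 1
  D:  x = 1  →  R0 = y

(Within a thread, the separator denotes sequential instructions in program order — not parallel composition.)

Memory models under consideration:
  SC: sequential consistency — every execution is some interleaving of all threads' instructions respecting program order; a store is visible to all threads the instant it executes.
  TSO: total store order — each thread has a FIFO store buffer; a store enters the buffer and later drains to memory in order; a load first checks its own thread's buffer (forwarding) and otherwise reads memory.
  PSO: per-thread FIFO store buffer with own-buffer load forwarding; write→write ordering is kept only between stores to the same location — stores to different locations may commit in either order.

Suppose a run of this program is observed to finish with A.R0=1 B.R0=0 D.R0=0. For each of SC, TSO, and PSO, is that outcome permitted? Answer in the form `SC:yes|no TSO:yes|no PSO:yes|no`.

SC:no TSO:yes PSO:yes

outcome vector order: (A.R0,B.R0,D.R0)
SC (6): (0,0,2), (0,1,0), (0,1,2), (1,0,2), (1,1,0), (1,1,2)
TSO (8): (0,0,0), (0,0,2), (0,1,0), (0,1,2), (1,0,0), (1,0,2), (1,1,0), (1,1,2)
PSO (8): (0,0,0), (0,0,2), (0,1,0), (0,1,2), (1,0,0), (1,0,2), (1,1,0), (1,1,2)
target (1,0,0) ∈ {TSO,PSO}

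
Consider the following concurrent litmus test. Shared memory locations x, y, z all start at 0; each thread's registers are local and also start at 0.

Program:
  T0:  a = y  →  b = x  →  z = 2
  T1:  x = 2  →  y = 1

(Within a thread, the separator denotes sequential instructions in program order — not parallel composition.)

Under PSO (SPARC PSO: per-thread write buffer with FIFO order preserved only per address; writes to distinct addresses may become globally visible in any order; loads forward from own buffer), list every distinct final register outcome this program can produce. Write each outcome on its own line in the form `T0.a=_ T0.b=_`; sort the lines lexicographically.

T0.a=0 T0.b=0
T0.a=0 T0.b=2
T0.a=1 T0.b=0
T0.a=1 T0.b=2

outcome vector order: (T0.a,T0.b)
|PSO outcomes| = 4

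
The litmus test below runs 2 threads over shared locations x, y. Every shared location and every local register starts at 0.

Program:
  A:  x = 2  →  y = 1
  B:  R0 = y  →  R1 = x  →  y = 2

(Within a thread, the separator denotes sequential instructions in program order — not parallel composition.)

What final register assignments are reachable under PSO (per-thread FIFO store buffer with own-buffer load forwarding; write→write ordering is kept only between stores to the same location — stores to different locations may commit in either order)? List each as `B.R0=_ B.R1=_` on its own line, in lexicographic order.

B.R0=0 B.R1=0
B.R0=0 B.R1=2
B.R0=1 B.R1=0
B.R0=1 B.R1=2

outcome vector order: (B.R0,B.R1)
|PSO outcomes| = 4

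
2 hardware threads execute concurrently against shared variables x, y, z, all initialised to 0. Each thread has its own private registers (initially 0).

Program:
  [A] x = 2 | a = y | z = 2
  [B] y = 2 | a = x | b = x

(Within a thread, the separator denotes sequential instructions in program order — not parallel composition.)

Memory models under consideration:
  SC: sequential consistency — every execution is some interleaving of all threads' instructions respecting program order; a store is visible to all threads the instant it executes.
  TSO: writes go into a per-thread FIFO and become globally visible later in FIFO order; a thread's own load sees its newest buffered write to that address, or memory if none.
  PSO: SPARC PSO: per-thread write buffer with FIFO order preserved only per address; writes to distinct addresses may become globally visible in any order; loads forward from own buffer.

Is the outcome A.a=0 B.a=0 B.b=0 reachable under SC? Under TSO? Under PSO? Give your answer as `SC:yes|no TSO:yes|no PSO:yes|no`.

outcome vector order: (A.a,B.a,B.b)
SC: 4 outcomes — {0/2/2, 2/0/0, 2/0/2, 2/2/2}
TSO: 6 outcomes — {0/0/0, 0/0/2, 0/2/2, 2/0/0, 2/0/2, 2/2/2}
PSO: 6 outcomes — {0/0/0, 0/0/2, 0/2/2, 2/0/0, 2/0/2, 2/2/2}
target 0/0/0 ∈ {TSO,PSO}

SC:no TSO:yes PSO:yes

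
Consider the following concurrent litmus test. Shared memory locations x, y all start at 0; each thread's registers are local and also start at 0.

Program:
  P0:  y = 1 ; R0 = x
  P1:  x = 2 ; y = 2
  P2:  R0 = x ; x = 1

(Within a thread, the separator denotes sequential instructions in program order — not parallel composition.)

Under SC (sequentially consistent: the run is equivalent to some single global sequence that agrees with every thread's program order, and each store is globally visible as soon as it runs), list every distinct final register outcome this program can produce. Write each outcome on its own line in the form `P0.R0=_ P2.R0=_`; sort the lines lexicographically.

P0.R0=0 P2.R0=0
P0.R0=0 P2.R0=2
P0.R0=1 P2.R0=0
P0.R0=1 P2.R0=2
P0.R0=2 P2.R0=0
P0.R0=2 P2.R0=2

outcome vector order: (P0.R0,P2.R0)
|SC outcomes| = 6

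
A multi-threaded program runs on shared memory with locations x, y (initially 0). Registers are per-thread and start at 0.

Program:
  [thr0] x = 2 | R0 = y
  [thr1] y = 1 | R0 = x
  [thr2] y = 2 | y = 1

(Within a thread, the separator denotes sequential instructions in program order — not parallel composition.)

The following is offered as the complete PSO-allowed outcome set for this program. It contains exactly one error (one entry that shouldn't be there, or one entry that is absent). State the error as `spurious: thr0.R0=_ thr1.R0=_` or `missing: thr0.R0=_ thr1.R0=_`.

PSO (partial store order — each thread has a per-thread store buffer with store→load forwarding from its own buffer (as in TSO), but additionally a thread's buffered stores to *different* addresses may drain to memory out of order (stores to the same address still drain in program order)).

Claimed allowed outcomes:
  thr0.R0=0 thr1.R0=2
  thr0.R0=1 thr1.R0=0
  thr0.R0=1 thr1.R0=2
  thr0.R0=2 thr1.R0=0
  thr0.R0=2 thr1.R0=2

outcome vector order: (thr0.R0,thr1.R0)
PSO: 6 outcomes — {0/0, 0/2, 1/0, 1/2, 2/0, 2/2}
PSO∖claimed = {0/0}

missing: thr0.R0=0 thr1.R0=0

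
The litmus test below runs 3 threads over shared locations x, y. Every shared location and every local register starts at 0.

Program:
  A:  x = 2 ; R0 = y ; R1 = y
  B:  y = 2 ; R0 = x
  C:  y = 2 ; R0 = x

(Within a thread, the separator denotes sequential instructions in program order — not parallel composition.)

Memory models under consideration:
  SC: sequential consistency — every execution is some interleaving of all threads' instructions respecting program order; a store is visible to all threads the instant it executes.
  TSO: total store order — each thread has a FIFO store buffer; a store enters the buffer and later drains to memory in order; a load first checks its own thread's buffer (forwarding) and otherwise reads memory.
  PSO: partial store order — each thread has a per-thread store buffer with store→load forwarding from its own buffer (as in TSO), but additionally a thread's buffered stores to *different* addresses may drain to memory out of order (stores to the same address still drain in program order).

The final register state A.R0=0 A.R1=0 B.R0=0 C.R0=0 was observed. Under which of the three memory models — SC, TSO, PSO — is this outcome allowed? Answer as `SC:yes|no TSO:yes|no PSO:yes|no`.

SC:no TSO:yes PSO:yes

outcome vector order: (A.R0,A.R1,B.R0,C.R0)
under SC → 0/0/2/2, 0/2/2/2, 2/2/0/0, 2/2/0/2, 2/2/2/0, 2/2/2/2
under TSO → 0/0/0/0, 0/0/0/2, 0/0/2/0, 0/0/2/2, 0/2/0/0, 0/2/0/2, 0/2/2/0, 0/2/2/2, 2/2/0/0, 2/2/0/2, 2/2/2/0, 2/2/2/2
under PSO → 0/0/0/0, 0/0/0/2, 0/0/2/0, 0/0/2/2, 0/2/0/0, 0/2/0/2, 0/2/2/0, 0/2/2/2, 2/2/0/0, 2/2/0/2, 2/2/2/0, 2/2/2/2
target 0/0/0/0 ∈ {TSO,PSO}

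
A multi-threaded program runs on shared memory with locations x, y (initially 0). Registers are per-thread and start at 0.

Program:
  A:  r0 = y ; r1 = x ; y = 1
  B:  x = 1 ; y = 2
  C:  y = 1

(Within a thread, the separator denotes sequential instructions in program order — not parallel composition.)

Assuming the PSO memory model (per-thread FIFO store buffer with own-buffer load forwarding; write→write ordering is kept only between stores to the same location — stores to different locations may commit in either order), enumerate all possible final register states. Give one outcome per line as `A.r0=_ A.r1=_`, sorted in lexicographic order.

outcome vector order: (A.r0,A.r1)
|PSO outcomes| = 6

A.r0=0 A.r1=0
A.r0=0 A.r1=1
A.r0=1 A.r1=0
A.r0=1 A.r1=1
A.r0=2 A.r1=0
A.r0=2 A.r1=1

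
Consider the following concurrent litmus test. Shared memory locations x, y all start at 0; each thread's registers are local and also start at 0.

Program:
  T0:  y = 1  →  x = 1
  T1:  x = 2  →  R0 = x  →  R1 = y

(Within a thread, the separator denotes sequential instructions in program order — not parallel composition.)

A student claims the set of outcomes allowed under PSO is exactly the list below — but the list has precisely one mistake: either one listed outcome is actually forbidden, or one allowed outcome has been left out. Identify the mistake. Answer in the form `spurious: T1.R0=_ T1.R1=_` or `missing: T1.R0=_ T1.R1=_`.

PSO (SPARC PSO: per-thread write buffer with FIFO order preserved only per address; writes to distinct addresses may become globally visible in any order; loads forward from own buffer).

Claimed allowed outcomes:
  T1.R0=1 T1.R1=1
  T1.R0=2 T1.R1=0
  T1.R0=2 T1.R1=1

missing: T1.R0=1 T1.R1=0

outcome vector order: (T1.R0,T1.R1)
[PSO] allowed = {10; 11; 20; 21}
PSO∖claimed = {10}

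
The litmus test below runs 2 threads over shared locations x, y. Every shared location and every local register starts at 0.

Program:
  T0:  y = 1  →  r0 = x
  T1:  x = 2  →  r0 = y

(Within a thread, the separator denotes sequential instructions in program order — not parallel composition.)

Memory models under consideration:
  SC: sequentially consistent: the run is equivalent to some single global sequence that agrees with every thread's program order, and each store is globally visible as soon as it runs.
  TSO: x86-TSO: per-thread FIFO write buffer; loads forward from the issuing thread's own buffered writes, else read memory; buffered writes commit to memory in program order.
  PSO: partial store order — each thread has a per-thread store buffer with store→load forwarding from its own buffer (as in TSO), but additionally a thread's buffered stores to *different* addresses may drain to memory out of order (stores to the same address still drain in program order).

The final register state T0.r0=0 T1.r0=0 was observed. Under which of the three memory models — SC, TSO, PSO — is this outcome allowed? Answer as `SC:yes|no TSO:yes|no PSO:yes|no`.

SC:no TSO:yes PSO:yes

outcome vector order: (T0.r0,T1.r0)
[SC] allowed = {01; 20; 21}
[TSO] allowed = {00; 01; 20; 21}
[PSO] allowed = {00; 01; 20; 21}
target 00 ∈ {TSO,PSO}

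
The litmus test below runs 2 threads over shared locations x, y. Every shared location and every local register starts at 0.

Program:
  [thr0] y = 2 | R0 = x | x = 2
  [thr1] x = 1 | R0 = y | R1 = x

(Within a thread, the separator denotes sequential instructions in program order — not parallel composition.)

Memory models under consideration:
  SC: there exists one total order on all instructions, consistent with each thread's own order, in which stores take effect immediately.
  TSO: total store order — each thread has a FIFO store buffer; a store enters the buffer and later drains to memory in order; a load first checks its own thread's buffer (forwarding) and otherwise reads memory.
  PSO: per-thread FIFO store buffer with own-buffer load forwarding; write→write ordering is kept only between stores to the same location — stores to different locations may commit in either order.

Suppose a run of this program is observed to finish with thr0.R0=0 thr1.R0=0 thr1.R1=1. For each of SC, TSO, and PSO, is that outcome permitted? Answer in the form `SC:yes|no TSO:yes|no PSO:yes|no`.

SC:no TSO:yes PSO:yes

outcome vector order: (thr0.R0,thr1.R0,thr1.R1)
SC (6): 0/2/1 0/2/2 1/0/1 1/0/2 1/2/1 1/2/2
TSO (8): 0/0/1 0/0/2 0/2/1 0/2/2 1/0/1 1/0/2 1/2/1 1/2/2
PSO (8): 0/0/1 0/0/2 0/2/1 0/2/2 1/0/1 1/0/2 1/2/1 1/2/2
target 0/0/1 ∈ {TSO,PSO}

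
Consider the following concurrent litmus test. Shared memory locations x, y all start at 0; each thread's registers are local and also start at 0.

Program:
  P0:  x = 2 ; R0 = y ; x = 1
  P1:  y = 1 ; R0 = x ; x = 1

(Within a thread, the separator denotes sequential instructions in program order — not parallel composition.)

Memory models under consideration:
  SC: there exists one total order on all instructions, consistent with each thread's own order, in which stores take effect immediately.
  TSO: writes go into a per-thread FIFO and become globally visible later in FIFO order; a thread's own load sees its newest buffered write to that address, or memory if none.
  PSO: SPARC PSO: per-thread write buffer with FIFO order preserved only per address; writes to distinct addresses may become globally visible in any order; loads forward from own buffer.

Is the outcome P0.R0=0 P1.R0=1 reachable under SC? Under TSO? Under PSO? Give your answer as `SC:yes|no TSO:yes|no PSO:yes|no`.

outcome vector order: (P0.R0,P1.R0)
SC (5): (0,1); (0,2); (1,0); (1,1); (1,2)
TSO (6): (0,0); (0,1); (0,2); (1,0); (1,1); (1,2)
PSO (6): (0,0); (0,1); (0,2); (1,0); (1,1); (1,2)
target (0,1) ∈ {SC,TSO,PSO}

SC:yes TSO:yes PSO:yes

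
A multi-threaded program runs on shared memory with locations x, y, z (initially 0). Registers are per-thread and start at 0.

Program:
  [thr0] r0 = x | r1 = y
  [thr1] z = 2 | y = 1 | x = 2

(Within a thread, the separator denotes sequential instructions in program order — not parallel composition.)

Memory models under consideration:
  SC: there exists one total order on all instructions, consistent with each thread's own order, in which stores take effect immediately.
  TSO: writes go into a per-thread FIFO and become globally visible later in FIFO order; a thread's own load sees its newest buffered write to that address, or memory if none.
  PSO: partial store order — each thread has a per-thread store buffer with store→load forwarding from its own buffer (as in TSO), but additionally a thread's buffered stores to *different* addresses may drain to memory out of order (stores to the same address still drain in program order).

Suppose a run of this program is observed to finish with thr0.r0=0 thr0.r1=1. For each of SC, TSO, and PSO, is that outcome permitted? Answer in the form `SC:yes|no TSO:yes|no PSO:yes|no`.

outcome vector order: (thr0.r0,thr0.r1)
under SC → 00 01 21
under TSO → 00 01 21
under PSO → 00 01 20 21
target 01 ∈ {SC,TSO,PSO}

SC:yes TSO:yes PSO:yes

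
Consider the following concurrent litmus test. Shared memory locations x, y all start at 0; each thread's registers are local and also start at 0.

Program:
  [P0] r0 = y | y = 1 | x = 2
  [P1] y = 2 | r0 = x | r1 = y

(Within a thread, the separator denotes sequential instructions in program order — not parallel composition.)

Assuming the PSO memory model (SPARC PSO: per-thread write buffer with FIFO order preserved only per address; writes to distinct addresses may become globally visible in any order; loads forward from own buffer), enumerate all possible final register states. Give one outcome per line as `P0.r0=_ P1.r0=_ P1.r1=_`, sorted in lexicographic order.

P0.r0=0 P1.r0=0 P1.r1=1
P0.r0=0 P1.r0=0 P1.r1=2
P0.r0=0 P1.r0=2 P1.r1=1
P0.r0=0 P1.r0=2 P1.r1=2
P0.r0=2 P1.r0=0 P1.r1=1
P0.r0=2 P1.r0=0 P1.r1=2
P0.r0=2 P1.r0=2 P1.r1=1
P0.r0=2 P1.r0=2 P1.r1=2

outcome vector order: (P0.r0,P1.r0,P1.r1)
|PSO outcomes| = 8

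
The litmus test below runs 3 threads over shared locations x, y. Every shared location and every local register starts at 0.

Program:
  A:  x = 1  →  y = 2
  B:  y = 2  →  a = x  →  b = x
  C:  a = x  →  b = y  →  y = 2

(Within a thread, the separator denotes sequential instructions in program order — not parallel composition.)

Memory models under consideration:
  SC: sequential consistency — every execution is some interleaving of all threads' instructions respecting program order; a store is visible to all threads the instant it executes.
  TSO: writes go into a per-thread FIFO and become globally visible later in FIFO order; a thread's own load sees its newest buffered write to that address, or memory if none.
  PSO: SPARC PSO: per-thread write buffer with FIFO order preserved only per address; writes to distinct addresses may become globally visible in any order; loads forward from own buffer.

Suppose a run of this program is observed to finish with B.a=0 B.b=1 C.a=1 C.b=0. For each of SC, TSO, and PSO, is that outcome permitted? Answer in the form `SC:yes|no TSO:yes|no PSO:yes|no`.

outcome vector order: (B.a,B.b,C.a,C.b)
under SC → 0/0/0/0; 0/0/0/2; 0/0/1/2; 0/1/0/0; 0/1/0/2; 0/1/1/2; 1/1/0/0; 1/1/0/2; 1/1/1/0; 1/1/1/2
under TSO → 0/0/0/0; 0/0/0/2; 0/0/1/0; 0/0/1/2; 0/1/0/0; 0/1/0/2; 0/1/1/0; 0/1/1/2; 1/1/0/0; 1/1/0/2; 1/1/1/0; 1/1/1/2
under PSO → 0/0/0/0; 0/0/0/2; 0/0/1/0; 0/0/1/2; 0/1/0/0; 0/1/0/2; 0/1/1/0; 0/1/1/2; 1/1/0/0; 1/1/0/2; 1/1/1/0; 1/1/1/2
target 0/1/1/0 ∈ {TSO,PSO}

SC:no TSO:yes PSO:yes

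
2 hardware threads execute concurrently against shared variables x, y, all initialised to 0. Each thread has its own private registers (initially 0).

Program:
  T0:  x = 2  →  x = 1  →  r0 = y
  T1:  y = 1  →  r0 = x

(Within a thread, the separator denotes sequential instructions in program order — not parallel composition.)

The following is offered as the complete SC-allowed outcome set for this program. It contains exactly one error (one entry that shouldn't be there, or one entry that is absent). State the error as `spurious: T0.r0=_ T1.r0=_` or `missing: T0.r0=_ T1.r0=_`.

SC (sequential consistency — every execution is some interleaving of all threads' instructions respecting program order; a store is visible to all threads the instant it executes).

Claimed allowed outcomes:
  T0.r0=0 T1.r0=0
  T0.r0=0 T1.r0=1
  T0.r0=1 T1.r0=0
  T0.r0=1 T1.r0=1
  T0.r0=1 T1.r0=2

spurious: T0.r0=0 T1.r0=0

outcome vector order: (T0.r0,T1.r0)
SC (4): 0/1 1/0 1/1 1/2
claimed∖SC = {0/0}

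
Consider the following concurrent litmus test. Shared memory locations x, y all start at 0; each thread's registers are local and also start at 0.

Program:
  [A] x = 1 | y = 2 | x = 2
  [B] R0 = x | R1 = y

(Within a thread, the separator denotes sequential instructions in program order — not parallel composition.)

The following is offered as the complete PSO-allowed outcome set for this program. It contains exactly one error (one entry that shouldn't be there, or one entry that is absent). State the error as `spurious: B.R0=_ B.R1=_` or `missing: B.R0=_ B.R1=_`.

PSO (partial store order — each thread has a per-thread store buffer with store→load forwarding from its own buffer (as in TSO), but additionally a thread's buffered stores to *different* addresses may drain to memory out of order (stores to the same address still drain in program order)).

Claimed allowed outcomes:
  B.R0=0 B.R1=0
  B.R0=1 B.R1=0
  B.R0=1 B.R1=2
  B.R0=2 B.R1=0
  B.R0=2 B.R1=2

outcome vector order: (B.R0,B.R1)
PSO: 6 outcomes — {0/0 0/2 1/0 1/2 2/0 2/2}
PSO∖claimed = {0/2}

missing: B.R0=0 B.R1=2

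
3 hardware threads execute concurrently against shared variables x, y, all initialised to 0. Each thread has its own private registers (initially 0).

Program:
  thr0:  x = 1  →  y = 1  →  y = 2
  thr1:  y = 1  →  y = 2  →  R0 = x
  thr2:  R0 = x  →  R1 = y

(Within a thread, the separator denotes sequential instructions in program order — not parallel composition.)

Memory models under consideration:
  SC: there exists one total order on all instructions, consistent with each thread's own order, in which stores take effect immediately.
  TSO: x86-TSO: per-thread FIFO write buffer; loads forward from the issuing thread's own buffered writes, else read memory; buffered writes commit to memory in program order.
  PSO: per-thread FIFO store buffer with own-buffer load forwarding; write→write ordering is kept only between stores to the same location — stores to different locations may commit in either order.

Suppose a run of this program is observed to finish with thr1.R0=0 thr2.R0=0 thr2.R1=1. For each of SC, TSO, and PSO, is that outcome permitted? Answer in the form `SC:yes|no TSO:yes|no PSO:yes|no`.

outcome vector order: (thr1.R0,thr2.R0,thr2.R1)
SC (11): 000 001 002 011 012 100 101 102 110 111 112
TSO (12): 000 001 002 010 011 012 100 101 102 110 111 112
PSO (12): 000 001 002 010 011 012 100 101 102 110 111 112
target 001 ∈ {SC,TSO,PSO}

SC:yes TSO:yes PSO:yes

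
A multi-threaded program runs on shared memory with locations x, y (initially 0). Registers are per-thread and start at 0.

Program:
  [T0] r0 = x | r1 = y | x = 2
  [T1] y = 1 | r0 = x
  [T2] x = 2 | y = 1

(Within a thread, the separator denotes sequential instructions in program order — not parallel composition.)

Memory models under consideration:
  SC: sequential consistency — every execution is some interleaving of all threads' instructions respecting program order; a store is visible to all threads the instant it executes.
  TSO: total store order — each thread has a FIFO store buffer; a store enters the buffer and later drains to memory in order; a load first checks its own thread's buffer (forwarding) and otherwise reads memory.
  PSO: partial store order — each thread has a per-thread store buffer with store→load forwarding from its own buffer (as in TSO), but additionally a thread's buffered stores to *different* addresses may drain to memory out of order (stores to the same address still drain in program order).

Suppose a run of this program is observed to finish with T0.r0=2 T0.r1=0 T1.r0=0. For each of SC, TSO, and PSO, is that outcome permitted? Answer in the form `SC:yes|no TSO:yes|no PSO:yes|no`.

outcome vector order: (T0.r0,T0.r1,T1.r0)
SC: 7 outcomes — {<0 0 0>; <0 0 2>; <0 1 0>; <0 1 2>; <2 0 2>; <2 1 0>; <2 1 2>}
TSO: 8 outcomes — {<0 0 0>; <0 0 2>; <0 1 0>; <0 1 2>; <2 0 0>; <2 0 2>; <2 1 0>; <2 1 2>}
PSO: 8 outcomes — {<0 0 0>; <0 0 2>; <0 1 0>; <0 1 2>; <2 0 0>; <2 0 2>; <2 1 0>; <2 1 2>}
target <2 0 0> ∈ {TSO,PSO}

SC:no TSO:yes PSO:yes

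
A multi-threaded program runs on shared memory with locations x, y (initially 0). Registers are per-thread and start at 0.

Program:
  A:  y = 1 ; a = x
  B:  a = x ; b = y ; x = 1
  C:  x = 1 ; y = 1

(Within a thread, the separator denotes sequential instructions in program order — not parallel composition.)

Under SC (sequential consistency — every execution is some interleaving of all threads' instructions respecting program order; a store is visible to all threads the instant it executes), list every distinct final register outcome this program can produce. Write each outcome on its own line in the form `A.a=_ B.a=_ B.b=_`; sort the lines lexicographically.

A.a=0 B.a=0 B.b=0
A.a=0 B.a=0 B.b=1
A.a=0 B.a=1 B.b=1
A.a=1 B.a=0 B.b=0
A.a=1 B.a=0 B.b=1
A.a=1 B.a=1 B.b=0
A.a=1 B.a=1 B.b=1

outcome vector order: (A.a,B.a,B.b)
|SC outcomes| = 7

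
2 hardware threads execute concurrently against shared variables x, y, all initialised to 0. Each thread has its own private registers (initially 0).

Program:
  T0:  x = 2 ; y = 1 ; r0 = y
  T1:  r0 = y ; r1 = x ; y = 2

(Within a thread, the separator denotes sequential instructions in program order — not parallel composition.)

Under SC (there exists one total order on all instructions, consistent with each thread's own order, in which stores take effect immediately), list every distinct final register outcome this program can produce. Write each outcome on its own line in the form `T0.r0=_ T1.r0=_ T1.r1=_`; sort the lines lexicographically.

T0.r0=1 T1.r0=0 T1.r1=0
T0.r0=1 T1.r0=0 T1.r1=2
T0.r0=1 T1.r0=1 T1.r1=2
T0.r0=2 T1.r0=0 T1.r1=0
T0.r0=2 T1.r0=0 T1.r1=2
T0.r0=2 T1.r0=1 T1.r1=2

outcome vector order: (T0.r0,T1.r0,T1.r1)
|SC outcomes| = 6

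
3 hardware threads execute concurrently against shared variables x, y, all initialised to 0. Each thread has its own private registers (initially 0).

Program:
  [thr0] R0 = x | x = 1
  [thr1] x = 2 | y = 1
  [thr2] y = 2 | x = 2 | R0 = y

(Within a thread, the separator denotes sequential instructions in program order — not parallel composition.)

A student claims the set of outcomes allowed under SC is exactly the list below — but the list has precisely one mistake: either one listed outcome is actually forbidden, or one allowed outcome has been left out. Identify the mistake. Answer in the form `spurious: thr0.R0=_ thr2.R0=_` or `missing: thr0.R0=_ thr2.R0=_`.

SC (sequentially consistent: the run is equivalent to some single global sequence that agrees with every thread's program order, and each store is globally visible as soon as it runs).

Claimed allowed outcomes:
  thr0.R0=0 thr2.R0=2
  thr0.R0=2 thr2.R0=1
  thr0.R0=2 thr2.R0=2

outcome vector order: (thr0.R0,thr2.R0)
[SC] allowed = {01 02 21 22}
SC∖claimed = {01}

missing: thr0.R0=0 thr2.R0=1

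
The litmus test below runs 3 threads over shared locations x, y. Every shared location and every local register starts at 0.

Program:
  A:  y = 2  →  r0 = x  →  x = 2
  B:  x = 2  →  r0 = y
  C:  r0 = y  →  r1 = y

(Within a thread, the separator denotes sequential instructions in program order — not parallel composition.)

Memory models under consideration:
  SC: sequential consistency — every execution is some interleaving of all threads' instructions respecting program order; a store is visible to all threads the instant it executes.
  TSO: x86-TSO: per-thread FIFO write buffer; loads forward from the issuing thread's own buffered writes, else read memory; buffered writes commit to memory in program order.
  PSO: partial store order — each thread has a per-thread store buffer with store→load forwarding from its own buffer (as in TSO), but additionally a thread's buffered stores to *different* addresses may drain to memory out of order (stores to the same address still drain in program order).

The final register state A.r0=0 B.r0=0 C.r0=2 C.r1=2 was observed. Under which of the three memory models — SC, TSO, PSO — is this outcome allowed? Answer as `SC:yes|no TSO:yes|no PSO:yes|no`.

outcome vector order: (A.r0,B.r0,C.r0,C.r1)
under SC → <0 2 0 0>, <0 2 0 2>, <0 2 2 2>, <2 0 0 0>, <2 0 0 2>, <2 0 2 2>, <2 2 0 0>, <2 2 0 2>, <2 2 2 2>
under TSO → <0 0 0 0>, <0 0 0 2>, <0 0 2 2>, <0 2 0 0>, <0 2 0 2>, <0 2 2 2>, <2 0 0 0>, <2 0 0 2>, <2 0 2 2>, <2 2 0 0>, <2 2 0 2>, <2 2 2 2>
under PSO → <0 0 0 0>, <0 0 0 2>, <0 0 2 2>, <0 2 0 0>, <0 2 0 2>, <0 2 2 2>, <2 0 0 0>, <2 0 0 2>, <2 0 2 2>, <2 2 0 0>, <2 2 0 2>, <2 2 2 2>
target <0 0 2 2> ∈ {TSO,PSO}

SC:no TSO:yes PSO:yes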